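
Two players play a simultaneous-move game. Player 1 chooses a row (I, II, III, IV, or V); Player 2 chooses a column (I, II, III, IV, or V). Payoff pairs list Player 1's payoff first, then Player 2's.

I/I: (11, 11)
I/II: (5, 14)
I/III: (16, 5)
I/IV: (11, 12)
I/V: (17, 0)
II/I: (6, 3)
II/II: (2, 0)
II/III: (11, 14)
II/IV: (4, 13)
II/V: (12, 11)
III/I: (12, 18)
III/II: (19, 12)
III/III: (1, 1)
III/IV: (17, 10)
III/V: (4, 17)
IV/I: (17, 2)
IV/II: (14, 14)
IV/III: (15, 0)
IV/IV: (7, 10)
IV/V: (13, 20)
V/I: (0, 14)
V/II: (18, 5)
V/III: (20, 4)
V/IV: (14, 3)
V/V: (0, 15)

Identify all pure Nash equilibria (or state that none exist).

A profile is a Nash equilibrium when each player is best-responding to the other.
Player 1's best responses — vs I: IV (payoff 17); vs II: III (payoff 19); vs III: V (payoff 20); vs IV: III (payoff 17); vs V: I (payoff 17).
Player 2's best responses — vs I: II (payoff 14); vs II: III (payoff 14); vs III: I (payoff 18); vs IV: V (payoff 20); vs V: V (payoff 15).
No cell has both players best-responding. For instance, Player 1's best reply to I is IV, but against IV Player 2 prefers V over I.

No pure-strategy Nash equilibrium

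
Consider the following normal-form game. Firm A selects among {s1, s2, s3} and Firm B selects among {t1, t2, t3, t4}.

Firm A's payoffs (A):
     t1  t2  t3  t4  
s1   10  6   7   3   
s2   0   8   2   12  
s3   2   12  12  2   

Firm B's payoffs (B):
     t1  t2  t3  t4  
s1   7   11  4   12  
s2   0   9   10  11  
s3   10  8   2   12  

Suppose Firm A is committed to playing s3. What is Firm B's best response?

With Firm A fixed at s3, Firm B's payoffs are: t1 → 10, t2 → 8, t3 → 2, t4 → 12.
The maximum is 12, achieved by t4.

t4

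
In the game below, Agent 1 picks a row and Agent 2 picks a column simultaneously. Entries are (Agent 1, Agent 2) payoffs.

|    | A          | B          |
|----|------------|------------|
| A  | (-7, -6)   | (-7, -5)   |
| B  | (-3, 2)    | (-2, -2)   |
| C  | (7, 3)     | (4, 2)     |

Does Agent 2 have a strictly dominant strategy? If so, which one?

Check whether one of Agent 2's strategies beats all alternatives regardless of what the opponent does.
A is not dominant: against A, B gives -5 > -6.
B is not dominant: against B, A gives 2 > -2.
No single strategy is best against every opponent action.

None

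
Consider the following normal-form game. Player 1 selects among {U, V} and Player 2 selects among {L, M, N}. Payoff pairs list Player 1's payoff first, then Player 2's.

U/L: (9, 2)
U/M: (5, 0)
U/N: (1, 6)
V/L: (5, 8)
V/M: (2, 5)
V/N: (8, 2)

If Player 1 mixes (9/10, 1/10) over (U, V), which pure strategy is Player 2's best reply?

N

Compute Player 2's expected payoff from each pure strategy against the given mix.
L: (9/10)·2 + (1/10)·8 = 13/5
M: (9/10)·0 + (1/10)·5 = 1/2
N: (9/10)·6 + (1/10)·2 = 28/5
Highest expected payoff is 28/5, from N.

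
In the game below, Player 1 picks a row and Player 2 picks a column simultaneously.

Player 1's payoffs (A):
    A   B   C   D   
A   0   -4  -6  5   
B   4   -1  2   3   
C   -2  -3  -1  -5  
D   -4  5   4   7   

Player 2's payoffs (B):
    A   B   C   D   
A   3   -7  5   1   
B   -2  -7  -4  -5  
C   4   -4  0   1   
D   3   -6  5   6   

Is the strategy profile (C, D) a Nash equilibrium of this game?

Holding Player 2 at D: Player 1 gets -5 from C but could get 7 by switching to D. Player 1 has a profitable deviation.

No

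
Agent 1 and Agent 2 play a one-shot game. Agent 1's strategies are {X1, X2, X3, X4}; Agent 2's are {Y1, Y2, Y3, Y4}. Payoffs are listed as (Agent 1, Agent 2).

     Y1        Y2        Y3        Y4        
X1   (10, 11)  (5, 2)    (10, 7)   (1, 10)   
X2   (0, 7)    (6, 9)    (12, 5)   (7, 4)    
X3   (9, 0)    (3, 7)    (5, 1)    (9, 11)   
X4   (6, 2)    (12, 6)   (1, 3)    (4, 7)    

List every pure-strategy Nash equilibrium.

Find each player's best response to every opponent strategy; NE are the intersections.
Agent 1's best responses — vs Y1: X1 (payoff 10); vs Y2: X4 (payoff 12); vs Y3: X2 (payoff 12); vs Y4: X3 (payoff 9).
Agent 2's best responses — vs X1: Y1 (payoff 11); vs X2: Y2 (payoff 9); vs X3: Y4 (payoff 11); vs X4: Y4 (payoff 7).
Mutual best responses occur at (X1, Y1) and (X3, Y4); at each, neither player gains by switching.

(X1, Y1) and (X3, Y4)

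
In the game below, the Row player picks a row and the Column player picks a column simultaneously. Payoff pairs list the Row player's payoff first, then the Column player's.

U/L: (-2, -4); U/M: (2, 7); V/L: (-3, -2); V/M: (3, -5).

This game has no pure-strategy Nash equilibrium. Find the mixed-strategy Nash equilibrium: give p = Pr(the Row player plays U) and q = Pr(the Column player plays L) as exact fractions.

p = 3/14, q = 1/2

Each player's mixing probability is pinned down by making the *other* player indifferent.
The Column player indifferent between L and M: p·(-4) + (1−p)·(-2) = p·7 + (1−p)·(-5) ⟹ (-2) + (-2)p = (-5) + 12p ⟹ p = 3/14.
The Row player indifferent between U and V: q·(-2) + (1−q)·2 = q·(-3) + (1−q)·3 ⟹ 2 + (-4)q = 3 + (-6)q ⟹ q = 1/2.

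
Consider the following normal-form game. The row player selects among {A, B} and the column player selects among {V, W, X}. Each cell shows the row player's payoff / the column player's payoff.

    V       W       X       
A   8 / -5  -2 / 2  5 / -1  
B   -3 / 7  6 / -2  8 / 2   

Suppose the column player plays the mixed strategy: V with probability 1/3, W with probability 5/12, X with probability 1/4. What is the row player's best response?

B

Compute the row player's expected payoff from each pure strategy against the given mix.
A: (1/3)·8 + (5/12)·(-2) + (1/4)·5 = 37/12
B: (1/3)·(-3) + (5/12)·6 + (1/4)·8 = 7/2
Highest expected payoff is 7/2, from B.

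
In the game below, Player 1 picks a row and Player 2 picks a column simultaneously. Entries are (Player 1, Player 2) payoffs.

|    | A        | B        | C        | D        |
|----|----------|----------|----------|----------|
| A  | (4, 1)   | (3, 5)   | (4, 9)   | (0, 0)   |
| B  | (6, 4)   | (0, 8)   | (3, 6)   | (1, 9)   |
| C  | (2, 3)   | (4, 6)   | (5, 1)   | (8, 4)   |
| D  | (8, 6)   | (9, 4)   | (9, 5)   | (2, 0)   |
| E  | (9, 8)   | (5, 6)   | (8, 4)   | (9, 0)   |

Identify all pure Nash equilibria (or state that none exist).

(E, A)

A profile is a Nash equilibrium when each player is best-responding to the other.
Player 1's best responses — vs A: E (payoff 9); vs B: D (payoff 9); vs C: D (payoff 9); vs D: E (payoff 9).
Player 2's best responses — vs A: C (payoff 9); vs B: D (payoff 9); vs C: B (payoff 6); vs D: A (payoff 6); vs E: A (payoff 8).
The only mutual best response is (E, A); neither player gains by switching there.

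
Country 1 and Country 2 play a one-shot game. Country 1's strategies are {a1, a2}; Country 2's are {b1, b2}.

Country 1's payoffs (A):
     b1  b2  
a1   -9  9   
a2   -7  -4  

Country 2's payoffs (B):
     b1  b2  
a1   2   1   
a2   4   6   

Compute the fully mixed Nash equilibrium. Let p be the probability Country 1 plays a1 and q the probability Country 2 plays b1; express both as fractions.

Each player's mixing probability is pinned down by making the *other* player indifferent.
Country 2 indifferent between b1 and b2: p·2 + (1−p)·4 = p·1 + (1−p)·6 ⟹ 4 + (-2)p = 6 + (-5)p ⟹ p = 2/3.
Country 1 indifferent between a1 and a2: q·(-9) + (1−q)·9 = q·(-7) + (1−q)·(-4) ⟹ 9 + (-18)q = (-4) + (-3)q ⟹ q = 13/15.

p = 2/3, q = 13/15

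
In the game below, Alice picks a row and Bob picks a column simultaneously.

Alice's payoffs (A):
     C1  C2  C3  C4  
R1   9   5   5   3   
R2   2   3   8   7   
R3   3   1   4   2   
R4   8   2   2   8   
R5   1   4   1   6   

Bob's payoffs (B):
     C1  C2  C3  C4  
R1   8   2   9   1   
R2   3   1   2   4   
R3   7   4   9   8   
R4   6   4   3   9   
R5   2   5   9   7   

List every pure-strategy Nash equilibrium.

Check mutual best responses: a cell is a NE iff neither player can gain by unilaterally deviating.
Alice's best responses — vs C1: R1 (payoff 9); vs C2: R1 (payoff 5); vs C3: R2 (payoff 8); vs C4: R4 (payoff 8).
Bob's best responses — vs R1: C3 (payoff 9); vs R2: C4 (payoff 4); vs R3: C3 (payoff 9); vs R4: C4 (payoff 9); vs R5: C3 (payoff 9).
The only mutual best response is (R4, C4); neither player gains by switching there.

(R4, C4)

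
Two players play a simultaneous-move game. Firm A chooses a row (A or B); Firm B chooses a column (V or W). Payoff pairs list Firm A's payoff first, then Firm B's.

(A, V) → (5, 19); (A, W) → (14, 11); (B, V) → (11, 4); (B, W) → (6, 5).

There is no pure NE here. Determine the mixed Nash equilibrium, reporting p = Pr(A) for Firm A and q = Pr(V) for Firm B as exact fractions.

p = 1/9, q = 4/7

In a mixed NE each player is indifferent between their pure strategies, so the opponent's mix sets the indifference.
Firm B indifferent between V and W: p·19 + (1−p)·4 = p·11 + (1−p)·5 ⟹ 4 + 15p = 5 + 6p ⟹ p = 1/9.
Firm A indifferent between A and B: q·5 + (1−q)·14 = q·11 + (1−q)·6 ⟹ 14 + (-9)q = 6 + 5q ⟹ q = 4/7.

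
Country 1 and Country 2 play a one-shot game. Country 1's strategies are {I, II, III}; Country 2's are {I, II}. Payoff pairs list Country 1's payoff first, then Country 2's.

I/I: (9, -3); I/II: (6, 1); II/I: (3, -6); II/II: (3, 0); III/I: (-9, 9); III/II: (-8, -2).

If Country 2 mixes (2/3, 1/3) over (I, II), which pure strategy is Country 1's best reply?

I

Compute Country 1's expected payoff from each pure strategy against the given mix.
I: (2/3)·9 + (1/3)·6 = 8
II: (2/3)·3 + (1/3)·3 = 3
III: (2/3)·(-9) + (1/3)·(-8) = -26/3
Highest expected payoff is 8, from I.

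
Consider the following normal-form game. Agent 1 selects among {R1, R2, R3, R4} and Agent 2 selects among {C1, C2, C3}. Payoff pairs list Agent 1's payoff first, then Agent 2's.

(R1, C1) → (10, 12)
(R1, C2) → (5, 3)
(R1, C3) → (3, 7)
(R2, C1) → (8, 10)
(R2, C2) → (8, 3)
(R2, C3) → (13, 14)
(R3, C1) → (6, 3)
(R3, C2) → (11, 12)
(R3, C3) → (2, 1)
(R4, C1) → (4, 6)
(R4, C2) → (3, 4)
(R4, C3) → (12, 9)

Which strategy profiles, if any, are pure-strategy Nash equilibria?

A profile is a Nash equilibrium when each player is best-responding to the other.
Agent 1's best responses — vs C1: R1 (payoff 10); vs C2: R3 (payoff 11); vs C3: R2 (payoff 13).
Agent 2's best responses — vs R1: C1 (payoff 12); vs R2: C3 (payoff 14); vs R3: C2 (payoff 12); vs R4: C3 (payoff 9).
Mutual best responses occur at (R1, C1), (R2, C3), and (R3, C2); at each, neither player gains by switching.

(R1, C1), (R2, C3), and (R3, C2)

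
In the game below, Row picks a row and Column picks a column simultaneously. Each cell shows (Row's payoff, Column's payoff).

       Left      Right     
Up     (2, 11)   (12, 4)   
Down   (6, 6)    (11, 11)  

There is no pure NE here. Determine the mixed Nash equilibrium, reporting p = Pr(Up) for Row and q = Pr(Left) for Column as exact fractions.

p = 5/12, q = 1/5

Each player's mixing probability is pinned down by making the *other* player indifferent.
Column indifferent between Left and Right: p·11 + (1−p)·6 = p·4 + (1−p)·11 ⟹ 6 + 5p = 11 + (-7)p ⟹ p = 5/12.
Row indifferent between Up and Down: q·2 + (1−q)·12 = q·6 + (1−q)·11 ⟹ 12 + (-10)q = 11 + (-5)q ⟹ q = 1/5.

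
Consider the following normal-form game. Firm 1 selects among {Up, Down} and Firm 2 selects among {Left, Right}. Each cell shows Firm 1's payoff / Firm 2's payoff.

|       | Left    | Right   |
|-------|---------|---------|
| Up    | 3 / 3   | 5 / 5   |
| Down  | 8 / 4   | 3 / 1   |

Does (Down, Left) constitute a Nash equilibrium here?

Holding Firm 2 at Left: Firm 1 gets 8 from Down, versus 3 from Up. No profitable deviation for Firm 1.
Holding Firm 1 at Down: Firm 2 gets 4 from Left, versus 1 from Right. No profitable deviation for Firm 2 either.

Yes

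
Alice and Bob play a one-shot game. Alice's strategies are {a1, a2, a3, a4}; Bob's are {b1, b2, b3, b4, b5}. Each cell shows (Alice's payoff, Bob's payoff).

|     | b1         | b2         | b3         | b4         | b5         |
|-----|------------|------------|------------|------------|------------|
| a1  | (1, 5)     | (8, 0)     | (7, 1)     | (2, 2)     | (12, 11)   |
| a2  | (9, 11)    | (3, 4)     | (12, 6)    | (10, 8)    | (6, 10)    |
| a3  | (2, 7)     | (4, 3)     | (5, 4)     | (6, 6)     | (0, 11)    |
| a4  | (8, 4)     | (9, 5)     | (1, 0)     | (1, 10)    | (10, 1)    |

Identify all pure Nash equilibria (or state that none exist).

Find each player's best response to every opponent strategy; NE are the intersections.
Alice's best responses — vs b1: a2 (payoff 9); vs b2: a4 (payoff 9); vs b3: a2 (payoff 12); vs b4: a2 (payoff 10); vs b5: a1 (payoff 12).
Bob's best responses — vs a1: b5 (payoff 11); vs a2: b1 (payoff 11); vs a3: b5 (payoff 11); vs a4: b4 (payoff 10).
Mutual best responses occur at (a1, b5) and (a2, b1); at each, neither player gains by switching.

(a1, b5) and (a2, b1)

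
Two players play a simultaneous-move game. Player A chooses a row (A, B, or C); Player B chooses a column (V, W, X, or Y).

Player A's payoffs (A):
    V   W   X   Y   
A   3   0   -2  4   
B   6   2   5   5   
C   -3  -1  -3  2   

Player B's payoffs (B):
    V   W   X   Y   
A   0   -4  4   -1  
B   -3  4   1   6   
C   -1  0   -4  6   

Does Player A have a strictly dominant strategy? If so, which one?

B

A strategy is strictly dominant if it gives Player A a strictly higher payoff than every other strategy, against every choice by the opponent.
B strictly dominates: vs V: 6 > each of {3, -3}; vs W: 2 > each of {0, -1}; vs X: 5 > each of {-2, -3}; vs Y: 5 > each of {4, 2}.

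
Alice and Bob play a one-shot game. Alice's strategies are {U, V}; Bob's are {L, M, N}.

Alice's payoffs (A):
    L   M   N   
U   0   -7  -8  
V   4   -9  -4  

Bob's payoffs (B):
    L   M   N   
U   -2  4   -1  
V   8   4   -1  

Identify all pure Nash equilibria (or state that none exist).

A profile is a Nash equilibrium when each player is best-responding to the other.
Alice's best responses — vs L: V (payoff 4); vs M: U (payoff -7); vs N: V (payoff -4).
Bob's best responses — vs U: M (payoff 4); vs V: L (payoff 8).
Mutual best responses occur at (U, M) and (V, L); at each, neither player gains by switching.

(U, M) and (V, L)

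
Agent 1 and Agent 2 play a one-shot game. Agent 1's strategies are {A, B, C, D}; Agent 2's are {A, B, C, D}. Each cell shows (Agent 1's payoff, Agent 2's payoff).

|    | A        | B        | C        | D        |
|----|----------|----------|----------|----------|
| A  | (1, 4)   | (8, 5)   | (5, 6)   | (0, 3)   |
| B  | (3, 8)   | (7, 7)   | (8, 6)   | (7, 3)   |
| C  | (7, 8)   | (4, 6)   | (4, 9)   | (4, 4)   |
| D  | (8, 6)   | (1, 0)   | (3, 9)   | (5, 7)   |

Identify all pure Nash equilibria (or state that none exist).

Check mutual best responses: a cell is a NE iff neither player can gain by unilaterally deviating.
Agent 1's best responses — vs A: D (payoff 8); vs B: A (payoff 8); vs C: B (payoff 8); vs D: B (payoff 7).
Agent 2's best responses — vs A: C (payoff 6); vs B: A (payoff 8); vs C: C (payoff 9); vs D: C (payoff 9).
No cell has both players best-responding. For instance, Agent 1's best reply to C is B, but against B Agent 2 prefers A over C.

No pure-strategy Nash equilibrium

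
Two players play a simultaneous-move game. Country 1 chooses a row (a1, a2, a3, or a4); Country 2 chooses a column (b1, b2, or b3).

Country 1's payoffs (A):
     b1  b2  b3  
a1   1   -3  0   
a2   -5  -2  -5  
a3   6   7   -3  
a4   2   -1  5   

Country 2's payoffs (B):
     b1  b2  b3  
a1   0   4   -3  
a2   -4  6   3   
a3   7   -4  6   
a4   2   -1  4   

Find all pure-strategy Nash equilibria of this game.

A profile is a Nash equilibrium when each player is best-responding to the other.
Country 1's best responses — vs b1: a3 (payoff 6); vs b2: a3 (payoff 7); vs b3: a4 (payoff 5).
Country 2's best responses — vs a1: b2 (payoff 4); vs a2: b2 (payoff 6); vs a3: b1 (payoff 7); vs a4: b3 (payoff 4).
Mutual best responses occur at (a3, b1) and (a4, b3); at each, neither player gains by switching.

(a3, b1) and (a4, b3)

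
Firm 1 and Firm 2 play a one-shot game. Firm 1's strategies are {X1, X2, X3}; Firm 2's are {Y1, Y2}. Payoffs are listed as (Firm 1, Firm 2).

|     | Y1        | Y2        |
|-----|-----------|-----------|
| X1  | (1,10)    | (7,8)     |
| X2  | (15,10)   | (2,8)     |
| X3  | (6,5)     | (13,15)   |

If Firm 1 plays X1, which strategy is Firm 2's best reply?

With Firm 1 fixed at X1, Firm 2's payoffs are: Y1 → 10, Y2 → 8.
The maximum is 10, achieved by Y1.

Y1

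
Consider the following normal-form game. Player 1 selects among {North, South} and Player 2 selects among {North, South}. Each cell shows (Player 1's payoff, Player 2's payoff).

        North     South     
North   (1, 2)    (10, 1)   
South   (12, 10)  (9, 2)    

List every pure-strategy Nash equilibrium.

A profile is a Nash equilibrium when each player is best-responding to the other.
Player 1's best responses — vs North: South (payoff 12); vs South: North (payoff 10).
Player 2's best responses — vs North: North (payoff 2); vs South: North (payoff 10).
The only mutual best response is (South, North); neither player gains by switching there.

(South, North)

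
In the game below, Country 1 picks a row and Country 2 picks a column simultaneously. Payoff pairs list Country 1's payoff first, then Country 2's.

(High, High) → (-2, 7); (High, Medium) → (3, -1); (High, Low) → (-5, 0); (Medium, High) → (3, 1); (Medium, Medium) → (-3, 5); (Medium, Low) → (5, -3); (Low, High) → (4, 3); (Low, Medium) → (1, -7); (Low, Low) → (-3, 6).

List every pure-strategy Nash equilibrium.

Check mutual best responses: a cell is a NE iff neither player can gain by unilaterally deviating.
Country 1's best responses — vs High: Low (payoff 4); vs Medium: High (payoff 3); vs Low: Medium (payoff 5).
Country 2's best responses — vs High: High (payoff 7); vs Medium: Medium (payoff 5); vs Low: Low (payoff 6).
No cell has both players best-responding. For instance, Country 1's best reply to High is Low, but against Low Country 2 prefers Low over High.

No pure-strategy Nash equilibrium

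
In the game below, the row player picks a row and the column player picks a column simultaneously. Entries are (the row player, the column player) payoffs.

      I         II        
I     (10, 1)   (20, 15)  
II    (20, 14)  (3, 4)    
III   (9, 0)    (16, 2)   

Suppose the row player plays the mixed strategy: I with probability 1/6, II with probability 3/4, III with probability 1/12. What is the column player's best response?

I

Compute the column player's expected payoff from each pure strategy against the given mix.
I: (1/6)·1 + (3/4)·14 + (1/12)·0 = 32/3
II: (1/6)·15 + (3/4)·4 + (1/12)·2 = 17/3
Highest expected payoff is 32/3, from I.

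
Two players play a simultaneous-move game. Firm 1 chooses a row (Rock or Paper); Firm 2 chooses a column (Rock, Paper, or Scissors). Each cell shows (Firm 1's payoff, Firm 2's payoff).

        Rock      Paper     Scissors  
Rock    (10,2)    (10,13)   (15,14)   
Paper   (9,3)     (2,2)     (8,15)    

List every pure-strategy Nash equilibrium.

Check mutual best responses: a cell is a NE iff neither player can gain by unilaterally deviating.
Firm 1's best responses — vs Rock: Rock (payoff 10); vs Paper: Rock (payoff 10); vs Scissors: Rock (payoff 15).
Firm 2's best responses — vs Rock: Scissors (payoff 14); vs Paper: Scissors (payoff 15).
The only mutual best response is (Rock, Scissors); neither player gains by switching there.

(Rock, Scissors)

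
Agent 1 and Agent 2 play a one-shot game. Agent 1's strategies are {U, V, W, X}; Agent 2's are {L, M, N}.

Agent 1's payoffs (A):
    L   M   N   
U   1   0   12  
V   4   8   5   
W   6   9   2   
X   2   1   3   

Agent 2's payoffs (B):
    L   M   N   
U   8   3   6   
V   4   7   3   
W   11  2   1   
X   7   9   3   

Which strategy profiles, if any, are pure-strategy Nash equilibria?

A profile is a Nash equilibrium when each player is best-responding to the other.
Agent 1's best responses — vs L: W (payoff 6); vs M: W (payoff 9); vs N: U (payoff 12).
Agent 2's best responses — vs U: L (payoff 8); vs V: M (payoff 7); vs W: L (payoff 11); vs X: M (payoff 9).
The only mutual best response is (W, L); neither player gains by switching there.

(W, L)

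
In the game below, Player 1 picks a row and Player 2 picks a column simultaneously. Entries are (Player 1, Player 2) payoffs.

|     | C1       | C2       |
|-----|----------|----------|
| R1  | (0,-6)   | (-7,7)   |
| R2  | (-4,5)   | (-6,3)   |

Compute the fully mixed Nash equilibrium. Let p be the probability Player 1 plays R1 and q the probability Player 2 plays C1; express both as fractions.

p = 2/15, q = 1/5

In a mixed NE each player is indifferent between their pure strategies, so the opponent's mix sets the indifference.
Player 2 indifferent between C1 and C2: p·(-6) + (1−p)·5 = p·7 + (1−p)·3 ⟹ 5 + (-11)p = 3 + 4p ⟹ p = 2/15.
Player 1 indifferent between R1 and R2: q·0 + (1−q)·(-7) = q·(-4) + (1−q)·(-6) ⟹ (-7) + 7q = (-6) + 2q ⟹ q = 1/5.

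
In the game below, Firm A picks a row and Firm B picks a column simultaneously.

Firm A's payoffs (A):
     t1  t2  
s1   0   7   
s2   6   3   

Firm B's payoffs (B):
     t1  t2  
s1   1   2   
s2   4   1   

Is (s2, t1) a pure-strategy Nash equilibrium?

Holding Firm B at t1: Firm A gets 6 from s2, versus 0 from s1. No profitable deviation for Firm A.
Holding Firm A at s2: Firm B gets 4 from t1, versus 1 from t2. No profitable deviation for Firm B either.

Yes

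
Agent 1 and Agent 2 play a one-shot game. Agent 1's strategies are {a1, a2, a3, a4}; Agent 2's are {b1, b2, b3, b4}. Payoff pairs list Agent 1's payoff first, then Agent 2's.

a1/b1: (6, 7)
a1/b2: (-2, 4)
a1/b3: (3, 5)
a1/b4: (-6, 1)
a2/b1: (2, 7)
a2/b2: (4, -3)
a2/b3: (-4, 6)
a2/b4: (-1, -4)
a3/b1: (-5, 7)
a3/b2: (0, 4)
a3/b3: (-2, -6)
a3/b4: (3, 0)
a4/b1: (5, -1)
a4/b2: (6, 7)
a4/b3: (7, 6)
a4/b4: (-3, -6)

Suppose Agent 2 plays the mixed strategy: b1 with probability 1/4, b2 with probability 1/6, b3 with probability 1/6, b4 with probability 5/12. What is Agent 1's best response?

a4

Compute Agent 1's expected payoff from each pure strategy against the given mix.
a1: (1/4)·6 + (1/6)·(-2) + (1/6)·3 + (5/12)·(-6) = -5/6
a2: (1/4)·2 + (1/6)·4 + (1/6)·(-4) + (5/12)·(-1) = 1/12
a3: (1/4)·(-5) + (1/6)·0 + (1/6)·(-2) + (5/12)·3 = -1/3
a4: (1/4)·5 + (1/6)·6 + (1/6)·7 + (5/12)·(-3) = 13/6
Highest expected payoff is 13/6, from a4.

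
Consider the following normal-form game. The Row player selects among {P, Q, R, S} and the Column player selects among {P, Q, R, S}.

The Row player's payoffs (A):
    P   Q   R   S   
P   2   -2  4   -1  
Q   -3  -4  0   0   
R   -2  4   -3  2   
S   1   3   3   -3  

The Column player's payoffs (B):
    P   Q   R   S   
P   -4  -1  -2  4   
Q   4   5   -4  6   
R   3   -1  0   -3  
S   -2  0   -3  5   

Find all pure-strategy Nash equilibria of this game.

A profile is a Nash equilibrium when each player is best-responding to the other.
The Row player's best responses — vs P: P (payoff 2); vs Q: R (payoff 4); vs R: P (payoff 4); vs S: R (payoff 2).
The Column player's best responses — vs P: S (payoff 4); vs Q: S (payoff 6); vs R: P (payoff 3); vs S: S (payoff 5).
No cell has both players best-responding. For instance, the Row player's best reply to Q is R, but against R the Column player prefers P over Q.

No pure-strategy Nash equilibrium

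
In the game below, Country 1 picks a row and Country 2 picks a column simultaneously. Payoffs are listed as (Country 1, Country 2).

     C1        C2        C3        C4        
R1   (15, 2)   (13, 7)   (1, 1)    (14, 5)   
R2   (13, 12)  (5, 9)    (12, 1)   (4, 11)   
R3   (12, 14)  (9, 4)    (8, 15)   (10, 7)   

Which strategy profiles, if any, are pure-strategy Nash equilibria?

(R1, C2)

Find each player's best response to every opponent strategy; NE are the intersections.
Country 1's best responses — vs C1: R1 (payoff 15); vs C2: R1 (payoff 13); vs C3: R2 (payoff 12); vs C4: R1 (payoff 14).
Country 2's best responses — vs R1: C2 (payoff 7); vs R2: C1 (payoff 12); vs R3: C3 (payoff 15).
The only mutual best response is (R1, C2); neither player gains by switching there.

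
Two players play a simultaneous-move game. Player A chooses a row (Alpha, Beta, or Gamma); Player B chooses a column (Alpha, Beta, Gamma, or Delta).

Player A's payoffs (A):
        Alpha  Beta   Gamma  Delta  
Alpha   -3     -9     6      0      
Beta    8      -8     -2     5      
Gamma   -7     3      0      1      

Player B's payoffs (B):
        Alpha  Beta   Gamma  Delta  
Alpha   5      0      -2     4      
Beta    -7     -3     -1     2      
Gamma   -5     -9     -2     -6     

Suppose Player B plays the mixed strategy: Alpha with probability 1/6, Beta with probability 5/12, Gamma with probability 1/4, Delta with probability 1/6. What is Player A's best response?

Gamma

Player A's best reply maximizes expected payoff against the mix.
Alpha: (1/6)·(-3) + (5/12)·(-9) + (1/4)·6 + (1/6)·0 = -11/4
Beta: (1/6)·8 + (5/12)·(-8) + (1/4)·(-2) + (1/6)·5 = -5/3
Gamma: (1/6)·(-7) + (5/12)·3 + (1/4)·0 + (1/6)·1 = 1/4
Highest expected payoff is 1/4, from Gamma.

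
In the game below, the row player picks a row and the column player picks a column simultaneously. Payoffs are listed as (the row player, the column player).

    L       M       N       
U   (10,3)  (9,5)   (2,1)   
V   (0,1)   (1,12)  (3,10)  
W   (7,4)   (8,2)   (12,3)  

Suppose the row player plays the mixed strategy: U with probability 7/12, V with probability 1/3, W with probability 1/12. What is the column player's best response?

The column player's best reply maximizes expected payoff against the mix.
L: (7/12)·3 + (1/3)·1 + (1/12)·4 = 29/12
M: (7/12)·5 + (1/3)·12 + (1/12)·2 = 85/12
N: (7/12)·1 + (1/3)·10 + (1/12)·3 = 25/6
Highest expected payoff is 85/12, from M.

M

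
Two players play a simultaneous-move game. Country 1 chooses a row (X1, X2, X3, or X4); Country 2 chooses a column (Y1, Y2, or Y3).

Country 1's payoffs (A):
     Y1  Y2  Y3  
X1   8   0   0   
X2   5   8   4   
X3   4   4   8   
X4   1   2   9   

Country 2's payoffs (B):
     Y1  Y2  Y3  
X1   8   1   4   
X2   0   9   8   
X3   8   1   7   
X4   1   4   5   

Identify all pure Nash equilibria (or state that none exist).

(X1, Y1), (X2, Y2), and (X4, Y3)

Check mutual best responses: a cell is a NE iff neither player can gain by unilaterally deviating.
Country 1's best responses — vs Y1: X1 (payoff 8); vs Y2: X2 (payoff 8); vs Y3: X4 (payoff 9).
Country 2's best responses — vs X1: Y1 (payoff 8); vs X2: Y2 (payoff 9); vs X3: Y1 (payoff 8); vs X4: Y3 (payoff 5).
Mutual best responses occur at (X1, Y1), (X2, Y2), and (X4, Y3); at each, neither player gains by switching.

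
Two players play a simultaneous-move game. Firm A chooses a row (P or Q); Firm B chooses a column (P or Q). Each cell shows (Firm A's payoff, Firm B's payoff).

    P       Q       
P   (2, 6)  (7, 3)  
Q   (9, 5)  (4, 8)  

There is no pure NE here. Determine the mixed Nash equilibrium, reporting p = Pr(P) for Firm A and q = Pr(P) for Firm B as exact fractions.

p = 1/2, q = 3/10

Each player's mixing probability is pinned down by making the *other* player indifferent.
Firm B indifferent between P and Q: p·6 + (1−p)·5 = p·3 + (1−p)·8 ⟹ 5 + 1p = 8 + (-5)p ⟹ p = 1/2.
Firm A indifferent between P and Q: q·2 + (1−q)·7 = q·9 + (1−q)·4 ⟹ 7 + (-5)q = 4 + 5q ⟹ q = 3/10.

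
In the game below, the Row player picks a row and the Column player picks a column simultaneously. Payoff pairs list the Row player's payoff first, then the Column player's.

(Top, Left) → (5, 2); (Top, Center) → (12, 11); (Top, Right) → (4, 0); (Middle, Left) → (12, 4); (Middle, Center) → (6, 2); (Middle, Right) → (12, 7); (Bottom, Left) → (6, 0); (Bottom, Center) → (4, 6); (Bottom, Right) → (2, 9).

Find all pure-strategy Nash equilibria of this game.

(Top, Center) and (Middle, Right)

Check mutual best responses: a cell is a NE iff neither player can gain by unilaterally deviating.
The Row player's best responses — vs Left: Middle (payoff 12); vs Center: Top (payoff 12); vs Right: Middle (payoff 12).
The Column player's best responses — vs Top: Center (payoff 11); vs Middle: Right (payoff 7); vs Bottom: Right (payoff 9).
Mutual best responses occur at (Top, Center) and (Middle, Right); at each, neither player gains by switching.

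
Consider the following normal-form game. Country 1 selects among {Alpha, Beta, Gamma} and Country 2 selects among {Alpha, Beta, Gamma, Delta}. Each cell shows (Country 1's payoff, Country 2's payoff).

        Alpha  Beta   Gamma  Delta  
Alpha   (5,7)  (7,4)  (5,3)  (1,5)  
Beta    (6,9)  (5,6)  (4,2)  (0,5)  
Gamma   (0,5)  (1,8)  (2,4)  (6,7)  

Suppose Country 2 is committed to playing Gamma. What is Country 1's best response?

Alpha

With Country 2 fixed at Gamma, Country 1's payoffs are: Alpha → 5, Beta → 4, Gamma → 2.
The maximum is 5, achieved by Alpha.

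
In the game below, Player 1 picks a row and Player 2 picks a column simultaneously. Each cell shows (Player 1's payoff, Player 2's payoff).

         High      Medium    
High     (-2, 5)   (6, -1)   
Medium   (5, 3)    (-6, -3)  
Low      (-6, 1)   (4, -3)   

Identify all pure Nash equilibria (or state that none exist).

A profile is a Nash equilibrium when each player is best-responding to the other.
Player 1's best responses — vs High: Medium (payoff 5); vs Medium: High (payoff 6).
Player 2's best responses — vs High: High (payoff 5); vs Medium: High (payoff 3); vs Low: High (payoff 1).
The only mutual best response is (Medium, High); neither player gains by switching there.

(Medium, High)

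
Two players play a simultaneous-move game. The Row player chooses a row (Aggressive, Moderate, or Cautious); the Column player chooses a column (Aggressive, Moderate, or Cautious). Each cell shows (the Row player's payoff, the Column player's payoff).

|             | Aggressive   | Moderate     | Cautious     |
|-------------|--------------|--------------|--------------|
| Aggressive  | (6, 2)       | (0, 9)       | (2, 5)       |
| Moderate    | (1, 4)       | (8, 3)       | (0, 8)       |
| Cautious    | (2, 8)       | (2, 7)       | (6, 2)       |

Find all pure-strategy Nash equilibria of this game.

There is no pure-strategy Nash equilibrium

A profile is a Nash equilibrium when each player is best-responding to the other.
The Row player's best responses — vs Aggressive: Aggressive (payoff 6); vs Moderate: Moderate (payoff 8); vs Cautious: Cautious (payoff 6).
The Column player's best responses — vs Aggressive: Moderate (payoff 9); vs Moderate: Cautious (payoff 8); vs Cautious: Aggressive (payoff 8).
No cell has both players best-responding. For instance, the Row player's best reply to Moderate is Moderate, but against Moderate the Column player prefers Cautious over Moderate.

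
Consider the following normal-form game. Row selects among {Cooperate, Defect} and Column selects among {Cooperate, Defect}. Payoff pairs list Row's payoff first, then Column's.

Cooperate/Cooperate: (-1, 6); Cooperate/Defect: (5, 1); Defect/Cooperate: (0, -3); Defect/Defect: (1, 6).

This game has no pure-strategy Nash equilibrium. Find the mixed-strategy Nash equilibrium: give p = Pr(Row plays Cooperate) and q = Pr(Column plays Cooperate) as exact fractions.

In a mixed NE each player is indifferent between their pure strategies, so the opponent's mix sets the indifference.
Column indifferent between Cooperate and Defect: p·6 + (1−p)·(-3) = p·1 + (1−p)·6 ⟹ (-3) + 9p = 6 + (-5)p ⟹ p = 9/14.
Row indifferent between Cooperate and Defect: q·(-1) + (1−q)·5 = q·0 + (1−q)·1 ⟹ 5 + (-6)q = 1 + (-1)q ⟹ q = 4/5.

p = 9/14, q = 4/5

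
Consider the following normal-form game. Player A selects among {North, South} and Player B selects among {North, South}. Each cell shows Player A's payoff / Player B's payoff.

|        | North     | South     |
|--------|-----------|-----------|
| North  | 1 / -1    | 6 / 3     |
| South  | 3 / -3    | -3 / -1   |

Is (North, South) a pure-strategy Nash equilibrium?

Yes

Holding Player B at South: Player A gets 6 from North, versus -3 from South. No profitable deviation for Player A.
Holding Player A at North: Player B gets 3 from South, versus -1 from North. No profitable deviation for Player B either.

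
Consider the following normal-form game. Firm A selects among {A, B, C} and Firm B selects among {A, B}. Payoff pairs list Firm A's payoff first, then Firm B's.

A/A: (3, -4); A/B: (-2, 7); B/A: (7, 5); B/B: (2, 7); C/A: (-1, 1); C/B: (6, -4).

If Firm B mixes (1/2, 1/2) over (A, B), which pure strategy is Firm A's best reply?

B

Compute Firm A's expected payoff from each pure strategy against the given mix.
A: (1/2)·3 + (1/2)·(-2) = 1/2
B: (1/2)·7 + (1/2)·2 = 9/2
C: (1/2)·(-1) + (1/2)·6 = 5/2
Highest expected payoff is 9/2, from B.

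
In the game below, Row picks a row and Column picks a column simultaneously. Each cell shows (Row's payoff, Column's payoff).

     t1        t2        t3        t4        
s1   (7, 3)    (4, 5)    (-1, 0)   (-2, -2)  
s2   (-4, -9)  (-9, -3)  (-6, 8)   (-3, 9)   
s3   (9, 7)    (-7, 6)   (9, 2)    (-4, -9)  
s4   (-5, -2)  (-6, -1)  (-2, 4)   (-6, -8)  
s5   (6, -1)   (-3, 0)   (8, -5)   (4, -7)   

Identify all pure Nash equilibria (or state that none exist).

(s1, t2) and (s3, t1)

A profile is a Nash equilibrium when each player is best-responding to the other.
Row's best responses — vs t1: s3 (payoff 9); vs t2: s1 (payoff 4); vs t3: s3 (payoff 9); vs t4: s5 (payoff 4).
Column's best responses — vs s1: t2 (payoff 5); vs s2: t4 (payoff 9); vs s3: t1 (payoff 7); vs s4: t3 (payoff 4); vs s5: t2 (payoff 0).
Mutual best responses occur at (s1, t2) and (s3, t1); at each, neither player gains by switching.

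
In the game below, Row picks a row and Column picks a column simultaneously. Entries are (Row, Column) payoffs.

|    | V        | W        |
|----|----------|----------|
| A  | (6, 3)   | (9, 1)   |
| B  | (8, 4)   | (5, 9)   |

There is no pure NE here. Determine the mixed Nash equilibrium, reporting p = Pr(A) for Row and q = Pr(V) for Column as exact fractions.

In a mixed NE each player is indifferent between their pure strategies, so the opponent's mix sets the indifference.
Column indifferent between V and W: p·3 + (1−p)·4 = p·1 + (1−p)·9 ⟹ 4 + (-1)p = 9 + (-8)p ⟹ p = 5/7.
Row indifferent between A and B: q·6 + (1−q)·9 = q·8 + (1−q)·5 ⟹ 9 + (-3)q = 5 + 3q ⟹ q = 2/3.

p = 5/7, q = 2/3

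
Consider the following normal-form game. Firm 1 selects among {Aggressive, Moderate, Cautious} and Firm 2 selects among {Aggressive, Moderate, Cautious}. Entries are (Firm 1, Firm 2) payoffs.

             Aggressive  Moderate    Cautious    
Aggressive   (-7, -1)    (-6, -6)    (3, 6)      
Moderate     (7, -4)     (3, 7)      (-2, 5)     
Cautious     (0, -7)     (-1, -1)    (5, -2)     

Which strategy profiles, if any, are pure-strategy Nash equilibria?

(Moderate, Moderate)

Check mutual best responses: a cell is a NE iff neither player can gain by unilaterally deviating.
Firm 1's best responses — vs Aggressive: Moderate (payoff 7); vs Moderate: Moderate (payoff 3); vs Cautious: Cautious (payoff 5).
Firm 2's best responses — vs Aggressive: Cautious (payoff 6); vs Moderate: Moderate (payoff 7); vs Cautious: Moderate (payoff -1).
The only mutual best response is (Moderate, Moderate); neither player gains by switching there.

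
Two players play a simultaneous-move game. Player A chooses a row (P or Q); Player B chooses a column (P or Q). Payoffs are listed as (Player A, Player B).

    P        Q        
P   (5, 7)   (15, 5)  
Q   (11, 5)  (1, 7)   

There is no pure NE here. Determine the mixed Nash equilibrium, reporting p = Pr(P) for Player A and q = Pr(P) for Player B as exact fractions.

p = 1/2, q = 7/10

In a mixed NE each player is indifferent between their pure strategies, so the opponent's mix sets the indifference.
Player B indifferent between P and Q: p·7 + (1−p)·5 = p·5 + (1−p)·7 ⟹ 5 + 2p = 7 + (-2)p ⟹ p = 1/2.
Player A indifferent between P and Q: q·5 + (1−q)·15 = q·11 + (1−q)·1 ⟹ 15 + (-10)q = 1 + 10q ⟹ q = 7/10.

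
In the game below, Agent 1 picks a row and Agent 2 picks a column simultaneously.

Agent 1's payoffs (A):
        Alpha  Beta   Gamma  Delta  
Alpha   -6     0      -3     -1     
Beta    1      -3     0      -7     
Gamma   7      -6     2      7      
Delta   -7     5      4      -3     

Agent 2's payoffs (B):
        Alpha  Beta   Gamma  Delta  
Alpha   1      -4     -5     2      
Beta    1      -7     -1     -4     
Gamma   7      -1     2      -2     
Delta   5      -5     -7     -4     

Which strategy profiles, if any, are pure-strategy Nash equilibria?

(Gamma, Alpha)

A profile is a Nash equilibrium when each player is best-responding to the other.
Agent 1's best responses — vs Alpha: Gamma (payoff 7); vs Beta: Delta (payoff 5); vs Gamma: Delta (payoff 4); vs Delta: Gamma (payoff 7).
Agent 2's best responses — vs Alpha: Delta (payoff 2); vs Beta: Alpha (payoff 1); vs Gamma: Alpha (payoff 7); vs Delta: Alpha (payoff 5).
The only mutual best response is (Gamma, Alpha); neither player gains by switching there.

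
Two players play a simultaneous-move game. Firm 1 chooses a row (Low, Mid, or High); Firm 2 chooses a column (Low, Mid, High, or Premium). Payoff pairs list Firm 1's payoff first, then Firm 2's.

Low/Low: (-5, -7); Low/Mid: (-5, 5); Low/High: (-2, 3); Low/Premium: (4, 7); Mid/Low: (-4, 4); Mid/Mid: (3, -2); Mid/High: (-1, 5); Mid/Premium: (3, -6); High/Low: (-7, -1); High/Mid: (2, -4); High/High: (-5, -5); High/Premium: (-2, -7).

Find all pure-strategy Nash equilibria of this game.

(Low, Premium) and (Mid, High)

A profile is a Nash equilibrium when each player is best-responding to the other.
Firm 1's best responses — vs Low: Mid (payoff -4); vs Mid: Mid (payoff 3); vs High: Mid (payoff -1); vs Premium: Low (payoff 4).
Firm 2's best responses — vs Low: Premium (payoff 7); vs Mid: High (payoff 5); vs High: Low (payoff -1).
Mutual best responses occur at (Low, Premium) and (Mid, High); at each, neither player gains by switching.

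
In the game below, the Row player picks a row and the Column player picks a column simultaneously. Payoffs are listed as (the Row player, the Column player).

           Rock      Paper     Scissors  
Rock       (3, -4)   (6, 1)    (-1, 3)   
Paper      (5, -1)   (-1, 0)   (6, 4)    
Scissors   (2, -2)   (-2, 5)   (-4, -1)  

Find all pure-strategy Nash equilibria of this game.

(Paper, Scissors)

A profile is a Nash equilibrium when each player is best-responding to the other.
The Row player's best responses — vs Rock: Paper (payoff 5); vs Paper: Rock (payoff 6); vs Scissors: Paper (payoff 6).
The Column player's best responses — vs Rock: Scissors (payoff 3); vs Paper: Scissors (payoff 4); vs Scissors: Paper (payoff 5).
The only mutual best response is (Paper, Scissors); neither player gains by switching there.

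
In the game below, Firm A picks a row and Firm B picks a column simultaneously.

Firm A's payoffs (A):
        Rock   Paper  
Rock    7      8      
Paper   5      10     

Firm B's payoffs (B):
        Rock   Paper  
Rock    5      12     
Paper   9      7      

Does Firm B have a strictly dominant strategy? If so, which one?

A strategy is strictly dominant if it gives Firm B a strictly higher payoff than every other strategy, against every choice by the opponent.
Rock is not dominant: against Rock, Paper gives 12 > 5.
Paper is not dominant: against Paper, Rock gives 9 > 7.
No single strategy is best against every opponent action.

None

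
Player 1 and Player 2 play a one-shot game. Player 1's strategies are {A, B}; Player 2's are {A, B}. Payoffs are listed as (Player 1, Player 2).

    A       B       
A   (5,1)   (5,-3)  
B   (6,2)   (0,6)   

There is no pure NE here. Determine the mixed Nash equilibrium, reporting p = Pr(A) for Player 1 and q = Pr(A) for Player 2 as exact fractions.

p = 1/2, q = 5/6

In a mixed NE each player is indifferent between their pure strategies, so the opponent's mix sets the indifference.
Player 2 indifferent between A and B: p·1 + (1−p)·2 = p·(-3) + (1−p)·6 ⟹ 2 + (-1)p = 6 + (-9)p ⟹ p = 1/2.
Player 1 indifferent between A and B: q·5 + (1−q)·5 = q·6 + (1−q)·0 ⟹ 5 + 0q = 0 + 6q ⟹ q = 5/6.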